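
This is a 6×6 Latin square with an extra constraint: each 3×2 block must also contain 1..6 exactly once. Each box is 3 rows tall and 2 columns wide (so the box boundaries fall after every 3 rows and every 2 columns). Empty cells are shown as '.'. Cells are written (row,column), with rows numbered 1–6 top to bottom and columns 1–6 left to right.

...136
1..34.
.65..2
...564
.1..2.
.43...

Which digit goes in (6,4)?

(2,6) = 5: row 2 has {1,3,4}; col 6 has {2,4,6}; box has {2,3,4,6} → only 5 remains.
(3,4) = 4: row 3 has {2,5,6}; col 4 has {1,3,5}; box has {1,3,5} → only 4 remains.
(3,5) = 1: row 3 has {2,4,5,6}; col 5 has {2,3,4,6}; box has {2,3,4,5,6} → only 1 remains.
(5,4) = 6: row 5 has {1,2}; col 4 has {1,3,4,5}; box has {3,5} → only 6 remains.
(5,6) = 3: row 5 has {1,2,6}; col 6 has {2,4,5,6}; box has {2,4,6} → only 3 remains.
(6,4) = 2: row 6 has {3,4}; col 4 has {1,3,4,5,6}; box has {3,5,6} → only 2 remains.

2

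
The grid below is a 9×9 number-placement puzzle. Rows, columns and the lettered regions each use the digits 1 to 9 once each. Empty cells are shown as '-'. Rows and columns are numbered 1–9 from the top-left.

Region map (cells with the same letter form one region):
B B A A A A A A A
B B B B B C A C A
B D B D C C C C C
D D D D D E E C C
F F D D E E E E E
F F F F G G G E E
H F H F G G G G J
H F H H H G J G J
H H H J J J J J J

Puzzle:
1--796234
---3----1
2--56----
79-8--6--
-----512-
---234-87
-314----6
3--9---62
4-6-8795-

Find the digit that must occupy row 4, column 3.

row 4, column 6 = 3: row 4 has {6,7,8,9}; col 6 has {4,5,6,7}; region has {1,2,5,6,7,8} → only 3 remains.
row 4, column 9 = 5: row 4 has {3,6,7,8,9}; col 9 has {1,2,4,6,7}; region has {6} → only 5 remains.
row 5, column 4 = 6: row 5 has {1,2,5}; col 4 has {2,3,4,5,7,8,9}; region has {5,7,8,9} → only 6 remains.
row 5, column 5 = 4: row 5 has {1,2,5,6}; col 5 has {3,6,8,9}; region has {1,2,3,5,6,7,8} → only 4 remains.
row 5, column 9 = 9: row 5 has {1,2,4,5,6}; col 9 has {1,2,4,5,6,7}; region has {1,2,3,4,5,6,7,8} → only 9 remains.
row 6, column 7 = 5: row 6 has {2,3,4,7,8}; col 7 has {1,2,6,9}; region has {3,4,6} → only 5 remains.
row 8, column 7 = 4: row 8 has {2,3,6,9}; col 7 has {1,2,5,6,9}; region has {2,5,6,7,8,9} → only 4 remains.
row 9, column 2 = 2: row 9 has {4,5,6,7,8,9}; col 2 has {3,9}; region has {1,3,4,6,9} → only 2 remains.
row 9, column 4 = 1: row 9 has {2,4,5,6,7,8,9}; col 4 has {2,3,4,5,6,7,8,9}; region has {2,4,5,6,7,8,9} → only 1 remains.
row 9, column 9 = 3: row 9 has {1,2,4,5,6,7,8,9}; col 9 has {1,2,4,5,6,7,9}; region has {1,2,4,5,6,7,8,9} → only 3 remains.
row 2, column 7 = 8: row 2 has {1,3}; col 7 has {1,2,4,5,6,9}; region has {1,2,3,4,6,7,9} → only 8 remains.
row 3, column 9 = 8: row 3 has {2,5,6}; col 9 has {1,2,3,4,5,6,7,9}; region has {5,6} → only 8 remains.
row 5, column 1 = 8: row 5 has {1,2,4,5,6,9}; col 1 has {1,2,3,4,7}; region has {2,3,4} → only 8 remains.
row 5, column 2 = 7: row 5 has {1,2,4,5,6,8,9}; col 2 has {2,3,9}; region has {2,3,4,8} → only 7 remains.
row 5, column 3 = 3: row 5 has {1,2,4,5,6,7,8,9}; col 3 has {1,6}; region has {5,6,7,8,9} → only 3 remains.
row 6, column 3 = 9: row 6 has {2,3,4,5,7,8}; col 3 has {1,3,6}; region has {2,3,4,7,8} → only 9 remains.
row 7, column 1 = 5: row 7 has {1,3,4,6}; col 1 has {1,2,3,4,7,8}; region has {1,2,3,4,6,9} → only 5 remains.
row 7, column 7 = 7: row 7 has {1,3,4,5,6}; col 7 has {1,2,4,5,6,8,9}; region has {3,4,5,6} → only 7 remains.
row 7, column 8 = 9: row 7 has {1,3,4,5,6,7}; col 8 has {2,3,5,6,8}; region has {3,4,5,6,7} → only 9 remains.
row 8, column 5 = 7: row 8 has {2,3,4,6,9}; col 5 has {3,4,6,8,9}; region has {1,2,3,4,5,6,9} → only 7 remains.
row 1, column 3 = 5: row 1 has {1,2,3,4,6,7,9}; col 3 has {1,3,6,9}; region has {1,2,3,4,6,7,8,9} → only 5 remains.
row 2, column 5 = 5: row 2 has {1,3,8}; col 5 has {3,4,6,7,8,9}; region has {1,2,3} → only 5 remains.
row 3, column 7 = 3: row 3 has {2,5,6,8}; col 7 has {1,2,4,5,6,7,8,9}; region has {5,6,8} → only 3 remains.
row 6, column 1 = 6: row 6 has {2,3,4,5,7,8,9}; col 1 has {1,2,3,4,5,7,8}; region has {2,3,4,7,8,9} → only 6 remains.
row 6, column 2 = 1: row 6 has {2,3,4,5,6,7,8,9}; col 2 has {2,3,7,9}; region has {2,3,4,6,7,8,9} → only 1 remains.
row 7, column 5 = 2: row 7 has {1,3,4,5,6,7,9}; col 5 has {3,4,5,6,7,8,9}; region has {3,4,5,6,7,9} → only 2 remains.
row 7, column 6 = 8: row 7 has {1,2,3,4,5,6,7,9}; col 6 has {3,4,5,6,7}; region has {2,3,4,5,6,7,9} → only 8 remains.
row 8, column 2 = 5: row 8 has {2,3,4,6,7,9}; col 2 has {1,2,3,7,9}; region has {1,2,3,4,6,7,8,9} → only 5 remains.
row 8, column 3 = 8: row 8 has {2,3,4,5,6,7,9}; col 3 has {1,3,5,6,9}; region has {1,2,3,4,5,6,7,9} → only 8 remains.
row 8, column 6 = 1: row 8 has {2,3,4,5,6,7,8,9}; col 6 has {3,4,5,6,7,8}; region has {2,3,4,5,6,7,8,9} → only 1 remains.
row 1, column 2 = 8: row 1 has {1,2,3,4,5,6,7,9}; col 2 has {1,2,3,5,7,9}; region has {1,2,3,5} → only 8 remains.
row 2, column 1 = 9: row 2 has {1,3,5,8}; col 1 has {1,2,3,4,5,6,7,8}; region has {1,2,3,5,8} → only 9 remains.
row 2, column 6 = 2: row 2 has {1,3,5,8,9}; col 6 has {1,3,4,5,6,7,8}; region has {3,5,6,8} → only 2 remains.
row 3, column 2 = 4: row 3 has {2,3,5,6,8}; col 2 has {1,2,3,5,7,8,9}; region has {3,5,6,7,8,9} → only 4 remains.
row 3, column 3 = 7: row 3 has {2,3,4,5,6,8}; col 3 has {1,3,5,6,8,9}; region has {1,2,3,5,8,9} → only 7 remains.
row 3, column 6 = 9: row 3 has {2,3,4,5,6,7,8}; col 6 has {1,2,3,4,5,6,7,8}; region has {2,3,5,6,8} → only 9 remains.
row 3, column 8 = 1: row 3 has {2,3,4,5,6,7,8,9}; col 8 has {2,3,5,6,8,9}; region has {2,3,5,6,8,9} → only 1 remains.
row 4, column 3 = 2: row 4 has {3,5,6,7,8,9}; col 3 has {1,3,5,6,7,8,9}; region has {3,4,5,6,7,8,9} → only 2 remains.

2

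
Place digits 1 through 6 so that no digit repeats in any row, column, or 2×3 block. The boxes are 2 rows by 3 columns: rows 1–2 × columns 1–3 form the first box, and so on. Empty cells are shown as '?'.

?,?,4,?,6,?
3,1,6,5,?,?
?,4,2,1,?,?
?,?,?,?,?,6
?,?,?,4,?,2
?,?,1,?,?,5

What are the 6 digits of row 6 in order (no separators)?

row 2, column 6 = 4 (sole candidate).
row 3, column 6 = 3 (sole candidate).
row 4, column 4 = 2 (sole candidate).
row 6, column 5 = 3: row 6 has {1,5}; col 5 has {6}; box has {2,4,5} → only 3 remains.
row 1, column 4 = 3 (sole candidate).
row 1, column 6 = 1 (sole candidate).
row 2, column 5 = 2 (sole candidate).
row 3, column 5 = 5 (sole candidate).
row 4, column 5 = 4 (sole candidate).
row 5, column 5 = 1 (sole candidate).
row 6, column 4 = 6: row 6 has {1,3,5}; col 4 has {1,2,3,4,5}; box has {1,2,3,4,5} → only 6 remains.
row 3, column 1 = 6 (sole candidate).
row 5, column 1 = 5 (sole candidate).
row 5, column 3 = 3 (sole candidate).
row 6, column 2 = 2: row 6 has {1,3,5,6}; col 2 has {1,4}; box has {1,3,5} → only 2 remains.
row 1, column 1 = 2 (sole candidate).
row 1, column 2 = 5 (sole candidate).
row 4, column 1 = 1 (sole candidate).
row 4, column 2 = 3 (sole candidate).
row 4, column 3 = 5 (sole candidate).
row 5, column 2 = 6 (sole candidate).
row 6, column 1 = 4: row 6 has {1,2,3,5,6}; col 1 has {1,2,3,5,6}; box has {1,2,3,5,6} → only 4 remains.

421635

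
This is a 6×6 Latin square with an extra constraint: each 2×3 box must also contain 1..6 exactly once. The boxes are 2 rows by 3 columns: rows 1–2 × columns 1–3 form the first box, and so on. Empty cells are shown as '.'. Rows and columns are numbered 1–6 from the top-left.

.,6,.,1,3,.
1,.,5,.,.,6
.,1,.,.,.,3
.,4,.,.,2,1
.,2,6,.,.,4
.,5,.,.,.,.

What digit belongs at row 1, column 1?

2

row 2, column 2 = 3: row 2 has {1,5,6}; col 2 has {1,2,4,5,6}; box has {1,5,6} → only 3 remains.
row 2, column 5 = 4: row 2 has {1,3,5,6}; col 5 has {2,3}; box has {1,3,6} → only 4 remains.
row 3, column 3 = 2: row 3 has {1,3}; col 3 has {5,6}; box has {1,4} → only 2 remains.
row 4, column 3 = 3: row 4 has {1,2,4}; col 3 has {2,5,6}; box has {1,2,4} → only 3 remains.
row 5, column 1 = 3: row 5 has {2,4,6}; col 1 has {1}; box has {2,5,6} → only 3 remains.
row 5, column 4 = 5: row 5 has {2,3,4,6}; col 4 has {1}; box has {4} → only 5 remains.
row 5, column 5 = 1: row 5 has {2,3,4,5,6}; col 5 has {2,3,4}; box has {4,5} → only 1 remains.
row 6, column 1 = 4: row 6 has {5}; col 1 has {1,3}; box has {2,3,5,6} → only 4 remains.
row 6, column 3 = 1: row 6 has {4,5}; col 3 has {2,3,5,6}; box has {2,3,4,5,6} → only 1 remains.
row 6, column 5 = 6: row 6 has {1,4,5}; col 5 has {1,2,3,4}; box has {1,4,5} → only 6 remains.
row 6, column 6 = 2: row 6 has {1,4,5,6}; col 6 has {1,3,4,6}; box has {1,4,5,6} → only 2 remains.
row 1, column 1 = 2: row 1 has {1,3,6}; col 1 has {1,3,4}; box has {1,3,5,6} → only 2 remains.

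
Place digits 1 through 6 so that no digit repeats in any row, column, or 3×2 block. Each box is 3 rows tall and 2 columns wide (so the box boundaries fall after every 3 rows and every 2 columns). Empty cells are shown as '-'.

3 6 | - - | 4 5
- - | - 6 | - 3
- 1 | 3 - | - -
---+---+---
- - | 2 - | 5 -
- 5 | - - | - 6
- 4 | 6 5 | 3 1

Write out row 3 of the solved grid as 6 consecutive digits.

r1c3 = 1: row 1 has {3,4,5,6}; col 3 has {2,3,6}; box has {3,6} → only 1 remains.
r1c4 = 2: row 1 has {1,3,4,5,6}; col 4 has {5,6}; box has {1,3,6} → only 2 remains.
r2c2 = 2: row 2 has {3,6}; col 2 has {1,4,5,6}; box has {1,3,6} → only 2 remains.
r2c5 = 1: row 2 has {2,3,6}; col 5 has {3,4,5}; box has {3,4,5} → only 1 remains.
r3c4 = 4: row 3 has {1,3}; col 4 has {2,5,6}; box has {1,2,3,6} → only 4 remains.
r3c6 = 2: row 3 has {1,3,4}; col 6 has {1,3,5,6}; box has {1,3,4,5} → only 2 remains.
r4c2 = 3: row 4 has {2,5}; col 2 has {1,2,4,5,6}; box has {4,5} → only 3 remains.
r4c4 = 1: row 4 has {2,3,5}; col 4 has {2,4,5,6}; box has {2,5,6} → only 1 remains.
r4c6 = 4: row 4 has {1,2,3,5}; col 6 has {1,2,3,5,6}; box has {1,3,5,6} → only 4 remains.
r5c3 = 4: row 5 has {5,6}; col 3 has {1,2,3,6}; box has {1,2,5,6} → only 4 remains.
r5c4 = 3: row 5 has {4,5,6}; col 4 has {1,2,4,5,6}; box has {1,2,4,5,6} → only 3 remains.
r5c5 = 2: row 5 has {3,4,5,6}; col 5 has {1,3,4,5}; box has {1,3,4,5,6} → only 2 remains.
r6c1 = 2: row 6 has {1,3,4,5,6}; col 1 has {3}; box has {3,4,5} → only 2 remains.
r2c3 = 5: row 2 has {1,2,3,6}; col 3 has {1,2,3,4,6}; box has {1,2,3,4,6} → only 5 remains.
r3c1 = 5: row 3 has {1,2,3,4}; col 1 has {2,3}; box has {1,2,3,6} → only 5 remains.
r3c5 = 6: row 3 has {1,2,3,4,5}; col 5 has {1,2,3,4,5}; box has {1,2,3,4,5} → only 6 remains.

513462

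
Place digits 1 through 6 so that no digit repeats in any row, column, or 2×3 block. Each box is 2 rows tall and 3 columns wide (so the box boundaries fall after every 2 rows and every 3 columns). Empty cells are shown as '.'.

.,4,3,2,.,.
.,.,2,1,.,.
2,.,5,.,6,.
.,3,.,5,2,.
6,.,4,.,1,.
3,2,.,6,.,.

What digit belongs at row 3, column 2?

row 1, column 5 = 5 (sole candidate).
row 1, column 6 = 6 (sole candidate).
row 2, column 1 = 5 (sole candidate).
row 2, column 2 = 6 (sole candidate).
row 3, column 2 = 1: row 3 has {2,5,6}; col 2 has {2,3,4,6}; box has {2,3,5} → only 1 remains.

1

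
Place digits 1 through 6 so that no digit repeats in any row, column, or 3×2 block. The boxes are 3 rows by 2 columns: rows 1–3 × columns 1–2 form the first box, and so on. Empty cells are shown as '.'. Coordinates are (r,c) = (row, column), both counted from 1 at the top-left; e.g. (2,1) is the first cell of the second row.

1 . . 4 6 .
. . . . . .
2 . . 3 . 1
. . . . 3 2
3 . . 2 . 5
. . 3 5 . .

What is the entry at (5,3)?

(1,6) = 3 (sole candidate).
(2,6) = 4 (sole candidate).
(3,5) = 5 (sole candidate).
(6,6) = 6 (sole candidate).
(1,2) = 5 (sole candidate).
(1,3) = 2 (sole candidate).
(2,1) = 6 (sole candidate).
(2,2) = 3 (sole candidate).
(2,4) = 1 (sole candidate).
(2,5) = 2 (sole candidate).
(3,2) = 4 (sole candidate).
(3,3) = 6 (sole candidate).
(4,4) = 6 (sole candidate).
(6,1) = 4 (sole candidate).
(6,5) = 1 (sole candidate).
(2,3) = 5 (sole candidate).
(4,1) = 5 (sole candidate).
(4,2) = 1 (sole candidate).
(4,3) = 4 (sole candidate).
(5,2) = 6 (sole candidate).
(5,3) = 1: row 5 has {2,3,5,6}; col 3 has {2,3,4,5,6}; box has {2,3,4,5,6} → only 1 remains.

1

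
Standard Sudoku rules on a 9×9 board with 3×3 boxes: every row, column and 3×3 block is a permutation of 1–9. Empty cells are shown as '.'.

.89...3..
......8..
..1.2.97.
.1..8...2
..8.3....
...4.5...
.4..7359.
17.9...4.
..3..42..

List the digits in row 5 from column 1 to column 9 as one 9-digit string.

468132759

r8c7 = 6 (sole candidate).
r8c5 = 5 (sole candidate).
r8c3 = 2 (sole candidate).
r8c6 = 8 (sole candidate).
r8c9 = 3 (sole candidate).
r3c6 = 6 (sole candidate).
r7c3 = 6 (sole candidate).
r6c3 = 7 (sole candidate).
r6c7 = 1 (sole candidate).
r7c1 = 8 (sole candidate).
r7c9 = 1 (sole candidate).
r9c8 = 8 (sole candidate).
r9c9 = 7 (sole candidate).
r7c4 = 2 (sole candidate).
r3c4 = 8 (hidden single in row 3).
r6c9 = 8 (hidden single in row 6).
r2c4 = 3 (hidden single in column 4).
r1c4 = 5 (hidden single in column 4).
r5c6 = 2: in column 6, 2 can only go here (every other open cell in that column sees a 2).
r5c4 = 1: in row 5, 1 can only go here (every other open cell in that row sees a 1).
r9c4 = 6 (sole candidate).
r9c5 = 1 (sole candidate).
r1c5 = 4 (sole candidate).
r1c9 = 6 (sole candidate).
r2c5 = 9 (sole candidate).
r4c4 = 7 (sole candidate).
r4c6 = 9 (sole candidate).
r4c7 = 4 (sole candidate).
r5c7 = 7: row 5 has {1,2,3,8}; col 7 has {1,2,3,4,5,6,8,9}; box has {1,2,4,8} → only 7 remains.
r6c5 = 6 (sole candidate).
r6c8 = 3 (sole candidate).
r4c3 = 5 (sole candidate).
r4c8 = 6 (sole candidate).
r5c8 = 5: row 5 has {1,2,3,7,8}; col 8 has {3,4,6,7,8,9}; box has {1,2,3,4,6,7,8} → only 5 remains.
r5c9 = 9: row 5 has {1,2,3,5,7,8}; col 9 has {1,2,3,6,7,8}; box has {1,2,3,4,5,6,7,8} → only 9 remains.
r2c3 = 4 (sole candidate).
r2c9 = 5 (sole candidate).
r3c9 = 4 (sole candidate).
r4c1 = 3 (sole candidate).
r5c2 = 6: row 5 has {1,2,3,5,7,8,9}; col 2 has {1,4,7,8}; box has {1,3,5,7,8} → only 6 remains.
r2c2 = 2 (sole candidate).
r2c8 = 1 (sole candidate).
r3c1 = 5 (sole candidate).
r3c2 = 3 (sole candidate).
r5c1 = 4: row 5 has {1,2,3,5,6,7,8,9}; col 1 has {1,3,5,8}; box has {1,3,5,6,7,8} → only 4 remains.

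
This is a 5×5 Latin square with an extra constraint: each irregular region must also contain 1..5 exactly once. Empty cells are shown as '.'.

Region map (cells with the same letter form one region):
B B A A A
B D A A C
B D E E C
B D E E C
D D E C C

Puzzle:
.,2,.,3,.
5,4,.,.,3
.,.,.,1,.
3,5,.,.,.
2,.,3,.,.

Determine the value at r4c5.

1

r2c4 = 2 (sole candidate).
r3c1 = 4 (sole candidate).
r3c2 = 3 (sole candidate).
r4c4 = 4 (sole candidate).
r5c2 = 1 (sole candidate).
r5c4 = 5 (sole candidate).
r5c5 = 4 (sole candidate).
r1c1 = 1 (sole candidate).
r1c5 = 5 (sole candidate).
r2c3 = 1 (sole candidate).
r3c5 = 2 (sole candidate).
r4c3 = 2 (sole candidate).
r4c5 = 1: row 4 has {2,3,4,5}; col 5 has {2,3,4,5}; region has {2,3,4,5} → only 1 remains.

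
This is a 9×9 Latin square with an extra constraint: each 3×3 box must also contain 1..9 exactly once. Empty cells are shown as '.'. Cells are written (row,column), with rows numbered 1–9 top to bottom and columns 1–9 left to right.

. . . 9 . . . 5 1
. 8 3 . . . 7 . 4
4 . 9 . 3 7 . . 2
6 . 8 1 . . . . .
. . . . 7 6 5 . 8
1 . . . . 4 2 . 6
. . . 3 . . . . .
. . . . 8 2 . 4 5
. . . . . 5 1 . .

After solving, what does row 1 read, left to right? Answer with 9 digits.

276948351

(1,6) = 8: row 1 has {1,5,9}; col 6 has {2,4,5,6,7}; box has {3,7,9} → only 8 remains.
(2,6) = 1: row 2 has {3,4,7,8}; col 6 has {2,4,5,6,7,8}; box has {3,7,8,9} → only 1 remains.
(5,4) = 2: row 5 has {5,6,7,8}; col 4 has {1,3,9}; box has {1,4,6,7} → only 2 remains.
(7,6) = 9: row 7 has {3}; col 6 has {1,2,4,5,6,7,8}; box has {2,3,5,8} → only 9 remains.
(7,9) = 7: row 7 has {3,9}; col 9 has {1,2,4,5,6,8}; box has {1,4,5} → only 7 remains.
(4,6) = 3: row 4 has {1,6,8}; col 6 has {1,2,4,5,6,7,8,9}; box has {1,2,4,6,7} → only 3 remains.
(4,9) = 9: row 4 has {1,3,6,8}; col 9 has {1,2,4,5,6,7,8}; box has {2,5,6,8} → only 9 remains.
(5,3) = 4: row 5 has {2,5,6,7,8}; col 3 has {3,8,9}; box has {1,6,8} → only 4 remains.
(9,9) = 3: row 9 has {1,5}; col 9 has {1,2,4,5,6,7,8,9}; box has {1,4,5,7} → only 3 remains.
(4,5) = 5: row 4 has {1,3,6,8,9}; col 5 has {3,7,8}; box has {1,2,3,4,6,7} → only 5 remains.
(4,7) = 4: row 4 has {1,3,5,6,8,9}; col 7 has {1,2,5,7}; box has {2,5,6,8,9} → only 4 remains.
(4,8) = 7: row 4 has {1,3,4,5,6,8,9}; col 8 has {4,5}; box has {2,4,5,6,8,9} → only 7 remains.
(6,4) = 8: row 6 has {1,2,4,6}; col 4 has {1,2,3,9}; box has {1,2,3,4,5,6,7} → only 8 remains.
(6,5) = 9: row 6 has {1,2,4,6,8}; col 5 has {3,5,7,8}; box has {1,2,3,4,5,6,7,8} → only 9 remains.
(6,8) = 3: row 6 has {1,2,4,6,8,9}; col 8 has {4,5,7}; box has {2,4,5,6,7,8,9} → only 3 remains.
(4,2) = 2: row 4 has {1,3,4,5,6,7,8,9}; col 2 has {8}; box has {1,4,6,8} → only 2 remains.
(5,8) = 1: row 5 has {2,4,5,6,7,8}; col 8 has {3,4,5,7}; box has {2,3,4,5,6,7,8,9} → only 1 remains.
(1,7) = 3: in row 1, 3 can only go here (every other open cell in that row sees a 3).
(1,5) = 4: in row 1, 4 can only go here (every other open cell in that row sees a 4).
(9,5) = 6: row 9 has {1,3,5}; col 5 has {3,4,5,7,8,9}; box has {2,3,5,8,9} → only 6 remains.
(2,5) = 2: row 2 has {1,3,4,7,8}; col 5 has {3,4,5,6,7,8,9}; box has {1,3,4,7,8,9} → only 2 remains.
(7,5) = 1: row 7 has {3,7,9}; col 5 has {2,3,4,5,6,7,8,9}; box has {2,3,5,6,8,9} → only 1 remains.
(8,4) = 7: row 8 has {2,4,5,8}; col 4 has {1,2,3,8,9}; box has {1,2,3,5,6,8,9} → only 7 remains.
(9,4) = 4: row 9 has {1,3,5,6}; col 4 has {1,2,3,7,8,9}; box has {1,2,3,5,6,7,8,9} → only 4 remains.
(2,1) = 5: row 2 has {1,2,3,4,7,8}; col 1 has {1,4,6}; box has {3,4,8,9} → only 5 remains.
(2,4) = 6: row 2 has {1,2,3,4,5,7,8}; col 4 has {1,2,3,4,7,8,9}; box has {1,2,3,4,7,8,9} → only 6 remains.
(2,8) = 9: row 2 has {1,2,3,4,5,6,7,8}; col 8 has {1,3,4,5,7}; box has {1,2,3,4,5,7} → only 9 remains.
(3,4) = 5: row 3 has {2,3,4,7,9}; col 4 has {1,2,3,4,6,7,8,9}; box has {1,2,3,4,6,7,8,9} → only 5 remains.
(3,2) = 1: in row 3, 1 can only go here (every other open cell in that row sees a 1).
(7,2) = 4: in row 7, 4 can only go here (every other open cell in that row sees a 4).
(7,3) = 5: in row 7, 5 can only go here (every other open cell in that row sees a 5).
(6,3) = 7: row 6 has {1,2,3,4,6,8,9}; col 3 has {3,4,5,8,9}; box has {1,2,4,6,8} → only 7 remains.
(9,3) = 2: row 9 has {1,3,4,5,6}; col 3 has {3,4,5,7,8,9}; box has {4,5} → only 2 remains.
(9,8) = 8: row 9 has {1,2,3,4,5,6}; col 8 has {1,3,4,5,7,9}; box has {1,3,4,5,7} → only 8 remains.
(1,3) = 6: row 1 has {1,3,4,5,8,9}; col 3 has {2,3,4,5,7,8,9}; box has {1,3,4,5,8,9} → only 6 remains.
(3,8) = 6: row 3 has {1,2,3,4,5,7,9}; col 8 has {1,3,4,5,7,8,9}; box has {1,2,3,4,5,7,9} → only 6 remains.
(6,2) = 5: row 6 has {1,2,3,4,6,7,8,9}; col 2 has {1,2,4,8}; box has {1,2,4,6,7,8} → only 5 remains.
(7,1) = 8: row 7 has {1,3,4,5,7,9}; col 1 has {1,4,5,6}; box has {2,4,5} → only 8 remains.
(7,7) = 6: row 7 has {1,3,4,5,7,8,9}; col 7 has {1,2,3,4,5,7}; box has {1,3,4,5,7,8} → only 6 remains.
(7,8) = 2: row 7 has {1,3,4,5,6,7,8,9}; col 8 has {1,3,4,5,6,7,8,9}; box has {1,3,4,5,6,7,8} → only 2 remains.
(8,3) = 1: row 8 has {2,4,5,7,8}; col 3 has {2,3,4,5,6,7,8,9}; box has {2,4,5,8} → only 1 remains.
(8,7) = 9: row 8 has {1,2,4,5,7,8}; col 7 has {1,2,3,4,5,6,7}; box has {1,2,3,4,5,6,7,8} → only 9 remains.
(1,2) = 7: row 1 has {1,3,4,5,6,8,9}; col 2 has {1,2,4,5,8}; box has {1,3,4,5,6,8,9} → only 7 remains.
(3,7) = 8: row 3 has {1,2,3,4,5,6,7,9}; col 7 has {1,2,3,4,5,6,7,9}; box has {1,2,3,4,5,6,7,9} → only 8 remains.
(8,1) = 3: row 8 has {1,2,4,5,7,8,9}; col 1 has {1,4,5,6,8}; box has {1,2,4,5,8} → only 3 remains.
(8,2) = 6: row 8 has {1,2,3,4,5,7,8,9}; col 2 has {1,2,4,5,7,8}; box has {1,2,3,4,5,8} → only 6 remains.
(9,2) = 9: row 9 has {1,2,3,4,5,6,8}; col 2 has {1,2,4,5,6,7,8}; box has {1,2,3,4,5,6,8} → only 9 remains.
(1,1) = 2: row 1 has {1,3,4,5,6,7,8,9}; col 1 has {1,3,4,5,6,8}; box has {1,3,4,5,6,7,8,9} → only 2 remains.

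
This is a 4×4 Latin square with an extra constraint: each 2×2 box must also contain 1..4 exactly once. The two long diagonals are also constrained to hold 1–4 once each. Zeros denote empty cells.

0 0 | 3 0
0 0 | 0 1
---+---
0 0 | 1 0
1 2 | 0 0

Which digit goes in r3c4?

r4c3 = 4 (sole candidate).
r4c4 = 3 (sole candidate).
r2c2 = 4 (sole candidate).
r2c3 = 2 (sole candidate).
r3c2 = 3 (sole candidate).
r3c4 = 2: row 3 has {1,3}; col 4 has {1,3}; box has {1,3,4} → only 2 remains.

2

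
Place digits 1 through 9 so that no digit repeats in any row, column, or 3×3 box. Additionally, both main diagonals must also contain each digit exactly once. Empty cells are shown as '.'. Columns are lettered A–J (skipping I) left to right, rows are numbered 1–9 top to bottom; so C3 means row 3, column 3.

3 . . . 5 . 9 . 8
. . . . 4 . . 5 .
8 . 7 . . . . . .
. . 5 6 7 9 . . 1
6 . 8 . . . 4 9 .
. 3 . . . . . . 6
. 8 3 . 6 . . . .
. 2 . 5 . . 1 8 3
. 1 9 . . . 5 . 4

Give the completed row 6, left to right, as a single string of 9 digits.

931485726

B2 = 9: row 2 has {4,5}; col 2 has {1,2,3,8}; box has {3,7,8}; main diagonal has {3,4,6,7,8} → only 9 remains.
G3 = 6: row 3 has {7,8}; col 7 has {1,4,5,9}; box has {5,8,9}; anti-diagonal has {2,3,5,8,9} → only 6 remains.
J3 = 2: row 3 has {6,7,8}; col 9 has {1,3,4,6,8}; box has {5,6,8,9} → only 2 remains.
B4 = 4: row 4 has {1,5,6,7,9}; col 2 has {1,2,3,8,9}; box has {3,5,6,8} → only 4 remains.
B5 = 7: row 5 has {4,6,8,9}; col 2 has {1,2,3,4,8,9}; box has {3,4,5,6,8} → only 7 remains.
E5 = 1: row 5 has {4,6,7,8,9}; col 5 has {4,5,6,7}; box has {6,7,9}; main diagonal has {3,4,6,7,8,9}; anti-diagonal has {2,3,5,6,8,9} → only 1 remains.
J5 = 5: row 5 has {1,4,6,7,8,9}; col 9 has {1,2,3,4,6,8}; box has {1,4,6,9} → only 5 remains.
D6 = 4: row 6 has {3,6}; col 4 has {5,6}; box has {1,6,7,9}; anti-diagonal has {1,2,3,5,6,8,9} → only 4 remains.
G7 = 2: row 7 has {3,6,8}; col 7 has {1,4,5,6,9}; box has {1,3,4,5,8}; main diagonal has {1,3,4,6,7,8,9} → only 2 remains.
H7 = 7: row 7 has {2,3,6,8}; col 8 has {5,8,9}; box has {1,2,3,4,5,8} → only 7 remains.
J7 = 9: row 7 has {2,3,6,7,8}; col 9 has {1,2,3,4,5,6,8}; box has {1,2,3,4,5,7,8} → only 9 remains.
E8 = 9: row 8 has {1,2,3,5,8}; col 5 has {1,4,5,6,7}; box has {5,6} → only 9 remains.
A9 = 7: row 9 has {1,4,5,9}; col 1 has {3,6,8}; box has {1,2,3,8,9}; anti-diagonal has {1,2,3,4,5,6,8,9} → only 7 remains.
H9 = 6: row 9 has {1,4,5,7,9}; col 8 has {5,7,8,9}; box has {1,2,3,4,5,7,8,9} → only 6 remains.
B1 = 6: row 1 has {3,5,8,9}; col 2 has {1,2,3,4,7,8,9}; box has {3,7,8,9} → only 6 remains.
J2 = 7: row 2 has {4,5,9}; col 9 has {1,2,3,4,5,6,8,9}; box has {2,5,6,8,9} → only 7 remains.
B3 = 5: row 3 has {2,6,7,8}; col 2 has {1,2,3,4,6,7,8,9}; box has {3,6,7,8,9} → only 5 remains.
E3 = 3: row 3 has {2,5,6,7,8}; col 5 has {1,4,5,6,7,9}; box has {4,5} → only 3 remains.
F3 = 1: row 3 has {2,3,5,6,7,8}; col 6 has {9}; box has {3,4,5} → only 1 remains.
H3 = 4: row 3 has {1,2,3,5,6,7,8}; col 8 has {5,6,7,8,9}; box has {2,5,6,7,8,9} → only 4 remains.
A4 = 2: row 4 has {1,4,5,6,7,9}; col 1 has {3,6,7,8}; box has {3,4,5,6,7,8} → only 2 remains.
H4 = 3: row 4 has {1,2,4,5,6,7,9}; col 8 has {4,5,6,7,8,9}; box has {1,4,5,6,9} → only 3 remains.
C6 = 1: row 6 has {3,4,6}; col 3 has {3,5,7,8,9}; box has {2,3,4,5,6,7,8} → only 1 remains.
F6 = 5: row 6 has {1,3,4,6}; col 6 has {1,9}; box has {1,4,6,7,9}; main diagonal has {1,2,3,4,6,7,8,9} → only 5 remains.
H6 = 2: row 6 has {1,3,4,5,6}; col 8 has {3,4,5,6,7,8,9}; box has {1,3,4,5,6,9} → only 2 remains.
D7 = 1: row 7 has {2,3,6,7,8,9}; col 4 has {4,5,6}; box has {5,6,9} → only 1 remains.
F7 = 4: row 7 has {1,2,3,6,7,8,9}; col 6 has {1,5,9}; box has {1,5,6,9} → only 4 remains.
A8 = 4: row 8 has {1,2,3,5,8,9}; col 1 has {2,3,6,7,8}; box has {1,2,3,7,8,9} → only 4 remains.
C8 = 6: row 8 has {1,2,3,4,5,8,9}; col 3 has {1,3,5,7,8,9}; box has {1,2,3,4,7,8,9} → only 6 remains.
F8 = 7: row 8 has {1,2,3,4,5,6,8,9}; col 6 has {1,4,5,9}; box has {1,4,5,6,9} → only 7 remains.
F1 = 2: row 1 has {3,5,6,8,9}; col 6 has {1,4,5,7,9}; box has {1,3,4,5} → only 2 remains.
H1 = 1: row 1 has {2,3,5,6,8,9}; col 8 has {2,3,4,5,6,7,8,9}; box has {2,4,5,6,7,8,9} → only 1 remains.
A2 = 1: row 2 has {4,5,7,9}; col 1 has {2,3,4,6,7,8}; box has {3,5,6,7,8,9} → only 1 remains.
C2 = 2: row 2 has {1,4,5,7,9}; col 3 has {1,3,5,6,7,8,9}; box has {1,3,5,6,7,8,9} → only 2 remains.
D2 = 8: row 2 has {1,2,4,5,7,9}; col 4 has {1,4,5,6}; box has {1,2,3,4,5} → only 8 remains.
F2 = 6: row 2 has {1,2,4,5,7,8,9}; col 6 has {1,2,4,5,7,9}; box has {1,2,3,4,5,8} → only 6 remains.
G2 = 3: row 2 has {1,2,4,5,6,7,8,9}; col 7 has {1,2,4,5,6,9}; box has {1,2,4,5,6,7,8,9} → only 3 remains.
D3 = 9: row 3 has {1,2,3,4,5,6,7,8}; col 4 has {1,4,5,6,8}; box has {1,2,3,4,5,6,8} → only 9 remains.
G4 = 8: row 4 has {1,2,3,4,5,6,7,9}; col 7 has {1,2,3,4,5,6,9}; box has {1,2,3,4,5,6,9} → only 8 remains.
F5 = 3: row 5 has {1,4,5,6,7,8,9}; col 6 has {1,2,4,5,6,7,9}; box has {1,4,5,6,7,9} → only 3 remains.
A6 = 9: row 6 has {1,2,3,4,5,6}; col 1 has {1,2,3,4,6,7,8}; box has {1,2,3,4,5,6,7,8} → only 9 remains.
E6 = 8: row 6 has {1,2,3,4,5,6,9}; col 5 has {1,3,4,5,6,7,9}; box has {1,3,4,5,6,7,9} → only 8 remains.
G6 = 7: row 6 has {1,2,3,4,5,6,8,9}; col 7 has {1,2,3,4,5,6,8,9}; box has {1,2,3,4,5,6,8,9} → only 7 remains.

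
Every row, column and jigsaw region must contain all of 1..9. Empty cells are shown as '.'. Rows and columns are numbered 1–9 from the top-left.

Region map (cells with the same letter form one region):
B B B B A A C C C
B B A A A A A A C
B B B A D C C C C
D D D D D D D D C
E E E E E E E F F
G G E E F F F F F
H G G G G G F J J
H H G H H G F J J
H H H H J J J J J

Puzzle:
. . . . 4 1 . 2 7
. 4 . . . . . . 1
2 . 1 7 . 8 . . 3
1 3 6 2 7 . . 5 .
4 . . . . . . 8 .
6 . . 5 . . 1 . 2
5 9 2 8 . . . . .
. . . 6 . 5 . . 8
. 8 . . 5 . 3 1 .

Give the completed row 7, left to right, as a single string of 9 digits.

592813674

row 3, column 5 = 9: row 3 has {1,2,3,7,8}; col 5 has {4,5,7}; region has {1,2,3,5,6,7} → only 9 remains.
row 4, column 6 = 4: row 4 has {1,2,3,5,6,7}; col 6 has {1,5,8}; region has {1,2,3,5,6,7,9} → only 4 remains.
row 4, column 7 = 8: row 4 has {1,2,3,4,5,6,7}; col 7 has {1,3}; region has {1,2,3,4,5,6,7,9} → only 8 remains.
row 4, column 9 = 9: row 4 has {1,2,3,4,5,6,7,8}; col 9 has {1,2,3,7,8}; region has {1,2,3,7,8} → only 9 remains.
row 6, column 2 = 7: row 6 has {1,2,5,6}; col 2 has {3,4,8,9}; region has {2,5,6,8,9} → only 7 remains.
row 6, column 5 = 3: row 6 has {1,2,5,6,7}; col 5 has {4,5,7,9}; region has {1,2,8} → only 3 remains.
row 6, column 6 = 9: row 6 has {1,2,3,5,6,7}; col 6 has {1,4,5,8}; region has {1,2,3,8} → only 9 remains.
row 6, column 8 = 4: row 6 has {1,2,3,5,6,7,9}; col 8 has {1,2,5,8}; region has {1,2,3,8,9} → only 4 remains.
row 7, column 5 = 1: row 7 has {2,5,8,9}; col 5 has {3,4,5,7,9}; region has {2,5,6,7,8,9} → only 1 remains.
row 7, column 6 = 3: row 7 has {1,2,5,8,9}; col 6 has {1,4,5,8,9}; region has {1,2,5,6,7,8,9} → only 3 remains.
row 8, column 3 = 4: row 8 has {5,6,8}; col 3 has {1,2,6}; region has {1,2,3,5,6,7,8,9} → only 4 remains.
row 8, column 5 = 2: row 8 has {4,5,6,8}; col 5 has {1,3,4,5,7,9}; region has {5,6,8} → only 2 remains.
row 8, column 7 = 7: row 8 has {2,4,5,6,8}; col 7 has {1,3,8}; region has {1,2,3,4,8,9} → only 7 remains.
row 8, column 8 = 9: row 8 has {2,4,5,6,7,8}; col 8 has {1,2,4,5,8}; region has {1,3,5,8} → only 9 remains.
row 3, column 8 = 6: row 3 has {1,2,3,7,8,9}; col 8 has {1,2,4,5,8,9}; region has {1,2,3,7,8,9} → only 6 remains.
row 5, column 5 = 6: row 5 has {4,8}; col 5 has {1,2,3,4,5,7,9}; region has {4,5} → only 6 remains.
row 5, column 9 = 5: row 5 has {4,6,8}; col 9 has {1,2,3,7,8,9}; region has {1,2,3,4,7,8,9} → only 5 remains.
row 6, column 3 = 8: row 6 has {1,2,3,4,5,6,7,9}; col 3 has {1,2,4,6}; region has {4,5,6} → only 8 remains.
row 7, column 7 = 6: row 7 has {1,2,3,5,8,9}; col 7 has {1,3,7,8}; region has {1,2,3,4,5,7,8,9} → only 6 remains.
row 7, column 8 = 7: row 7 has {1,2,3,5,6,8,9}; col 8 has {1,2,4,5,6,8,9}; region has {1,3,5,8,9} → only 7 remains.
row 7, column 9 = 4: row 7 has {1,2,3,5,6,7,8,9}; col 9 has {1,2,3,5,7,8,9}; region has {1,3,5,7,8,9} → only 4 remains.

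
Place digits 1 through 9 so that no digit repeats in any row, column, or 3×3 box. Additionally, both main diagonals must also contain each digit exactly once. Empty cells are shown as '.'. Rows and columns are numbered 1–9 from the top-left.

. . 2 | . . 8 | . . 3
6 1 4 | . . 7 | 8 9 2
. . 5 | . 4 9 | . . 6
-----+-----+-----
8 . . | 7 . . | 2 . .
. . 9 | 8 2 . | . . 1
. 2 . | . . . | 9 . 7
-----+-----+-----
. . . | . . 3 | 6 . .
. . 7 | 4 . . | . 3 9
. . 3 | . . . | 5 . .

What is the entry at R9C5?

R1C1 = 9: row 1 has {2,3,8}; col 1 has {6,8}; box has {1,2,4,5,6}; main diagonal has {1,2,3,5,6,7} → only 9 remains.
R1C2 = 7: row 1 has {2,3,8,9}; col 2 has {1,2}; box has {1,2,4,5,6,9} → only 7 remains.
R3C1 = 3: row 3 has {4,5,6,9}; col 1 has {6,8,9}; box has {1,2,4,5,6,7,9} → only 3 remains.
R3C2 = 8: row 3 has {3,4,5,6,9}; col 2 has {1,2,7}; box has {1,2,3,4,5,6,7,9} → only 8 remains.
R6C6 = 4: row 6 has {2,7,9}; col 6 has {3,7,8,9}; box has {2,7,8}; main diagonal has {1,2,3,5,6,7,9} → only 4 remains.
R8C7 = 1: row 8 has {3,4,7,9}; col 7 has {2,5,6,8,9}; box has {3,5,6,9} → only 1 remains.
R9C9 = 8: row 9 has {3,5}; col 9 has {1,2,3,6,7,9}; box has {1,3,5,6,9}; main diagonal has {1,2,3,4,5,6,7,9} → only 8 remains.
R1C7 = 4: row 1 has {2,3,7,8,9}; col 7 has {1,2,5,6,8,9}; box has {2,3,6,8,9} → only 4 remains.
R3C7 = 7: row 3 has {3,4,5,6,8,9}; col 7 has {1,2,4,5,6,8,9}; box has {2,3,4,6,8,9}; anti-diagonal has {2,3,9} → only 7 remains.
R3C8 = 1: row 3 has {3,4,5,6,7,8,9}; col 8 has {3,9}; box has {2,3,4,6,7,8,9} → only 1 remains.
R5C7 = 3: row 5 has {1,2,8,9}; col 7 has {1,2,4,5,6,7,8,9}; box has {1,2,7,9} → only 3 remains.
R7C9 = 4: row 7 has {3,6}; col 9 has {1,2,3,6,7,8,9}; box has {1,3,5,6,8,9} → only 4 remains.
R1C8 = 5: row 1 has {2,3,4,7,8,9}; col 8 has {1,3,9}; box has {1,2,3,4,6,7,8,9} → only 5 remains.
R3C4 = 2: row 3 has {1,3,4,5,6,7,8,9}; col 4 has {4,7,8}; box has {4,7,8,9} → only 2 remains.
R4C9 = 5: row 4 has {2,7,8}; col 9 has {1,2,3,4,6,7,8,9}; box has {1,2,3,7,9} → only 5 remains.
R4C5 = 9: in row 4, 9 can only go here (every other open cell in that row sees a 9).
R4C2 = 3: in row 4, 3 can only go here (every other open cell in that row sees a 3).
R4C8 = 4: in row 4, 4 can only go here (every other open cell in that row sees a 4).
R5C8 = 6: row 5 has {1,2,3,8,9}; col 8 has {1,3,4,5,9}; box has {1,2,3,4,5,7,9} → only 6 remains.
R6C8 = 8: row 6 has {2,4,7,9}; col 8 has {1,3,4,5,6,9}; box has {1,2,3,4,5,6,7,9} → only 8 remains.
R5C6 = 5: row 5 has {1,2,3,6,8,9}; col 6 has {3,4,7,8,9}; box has {2,4,7,8,9} → only 5 remains.
R5C2 = 4: row 5 has {1,2,3,5,6,8,9}; col 2 has {1,2,3,7,8}; box has {2,3,8,9} → only 4 remains.
R5C1 = 7: row 5 has {1,2,3,4,5,6,8,9}; col 1 has {3,6,8,9}; box has {2,3,4,8,9} → only 7 remains.
R6C5 = 3: in row 6, 3 can only go here (every other open cell in that row sees a 3).
R6C1 = 5: in row 6, 5 can only go here (every other open cell in that row sees a 5).
R2C5 = 5: row 2 has {1,2,4,6,7,8,9}; col 5 has {2,3,4,9}; box has {2,4,7,8,9} → only 5 remains.
R8C1 = 2: row 8 has {1,3,4,7,9}; col 1 has {3,5,6,7,8,9}; box has {3,7} → only 2 remains.
R8C6 = 6: row 8 has {1,2,3,4,7,9}; col 6 has {3,4,5,7,8,9}; box has {3,4} → only 6 remains.
R2C4 = 3: row 2 has {1,2,4,5,6,7,8,9}; col 4 has {2,4,7,8}; box has {2,4,5,7,8,9} → only 3 remains.
R4C6 = 1: row 4 has {2,3,4,5,7,8,9}; col 6 has {3,4,5,6,7,8,9}; box has {2,3,4,5,7,8,9}; anti-diagonal has {2,3,7,9} → only 1 remains.
R6C4 = 6: row 6 has {2,3,4,5,7,8,9}; col 4 has {2,3,4,7,8}; box has {1,2,3,4,5,7,8,9}; anti-diagonal has {1,2,3,7,9} → only 6 remains.
R7C1 = 1: row 7 has {3,4,6}; col 1 has {2,3,5,6,7,8,9}; box has {2,3,7} → only 1 remains.
R7C3 = 8: row 7 has {1,3,4,6}; col 3 has {2,3,4,5,7,9}; box has {1,2,3,7}; anti-diagonal has {1,2,3,6,7,9} → only 8 remains.
R7C5 = 7: row 7 has {1,3,4,6,8}; col 5 has {2,3,4,5,9}; box has {3,4,6} → only 7 remains.
R7C8 = 2: row 7 has {1,3,4,6,7,8}; col 8 has {1,3,4,5,6,8,9}; box has {1,3,4,5,6,8,9} → only 2 remains.
R8C2 = 5: row 8 has {1,2,3,4,6,7,9}; col 2 has {1,2,3,4,7,8}; box has {1,2,3,7,8}; anti-diagonal has {1,2,3,6,7,8,9} → only 5 remains.
R8C5 = 8: row 8 has {1,2,3,4,5,6,7,9}; col 5 has {2,3,4,5,7,9}; box has {3,4,6,7} → only 8 remains.
R9C1 = 4: row 9 has {3,5,8}; col 1 has {1,2,3,5,6,7,8,9}; box has {1,2,3,5,7,8}; anti-diagonal has {1,2,3,5,6,7,8,9} → only 4 remains.
R9C5 = 1: row 9 has {3,4,5,8}; col 5 has {2,3,4,5,7,8,9}; box has {3,4,6,7,8} → only 1 remains.

1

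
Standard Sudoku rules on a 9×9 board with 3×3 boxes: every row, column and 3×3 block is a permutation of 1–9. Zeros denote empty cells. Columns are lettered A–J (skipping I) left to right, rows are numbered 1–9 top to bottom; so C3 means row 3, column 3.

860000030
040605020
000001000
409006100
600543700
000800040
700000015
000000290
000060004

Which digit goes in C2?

1

H5 = 8: row 5 has {3,4,5,6,7}; col 8 has {1,2,3,4,9}; box has {1,4,7} → only 8 remains.
H9 = 7: row 9 has {4,6}; col 8 has {1,2,3,4,8,9}; box has {1,2,4,5,9} → only 7 remains.
H4 = 5: row 4 has {1,4,6,9}; col 8 has {1,2,3,4,7,8,9}; box has {1,4,7,8} → only 5 remains.
H3 = 6: row 3 has {1}; col 8 has {1,2,3,4,5,7,8,9}; box has {2,3} → only 6 remains.
B4 = 8: in row 4, 8 can only go here (every other open cell in that row sees an 8).
J4 = 3: in row 4, 3 can only go here (every other open cell in that row sees a 3).
J5 = 9: in row 5, 9 can only go here (every other open cell in that row sees a 9).
G6 = 6: row 6 has {4,8}; col 7 has {1,2,7}; box has {1,3,4,5,7,8,9} → only 6 remains.
J6 = 2: row 6 has {4,6,8}; col 9 has {3,4,5,9}; box has {1,3,4,5,6,7,8,9} → only 2 remains.
C7 = 6: in row 7, 6 can only go here (every other open cell in that row sees a 6).
J8 = 6: in row 8, 6 can only go here (every other open cell in that row sees a 6).
C8 = 4: in column 3, 4 can only go here (every other open cell in that column sees a 4).
C9 = 8: in column 3, 8 can only go here (every other open cell in that column sees an 8).
G9 = 3: row 9 has {4,6,7,8}; col 7 has {1,2,6,7}; box has {1,2,4,5,6,7,9} → only 3 remains.
G7 = 8: row 7 has {1,5,6,7}; col 7 has {1,2,3,6,7}; box has {1,2,3,4,5,6,7,9} → only 8 remains.
G2 = 9: row 2 has {2,4,5,6}; col 7 has {1,2,3,6,7,8}; box has {2,3,6} → only 9 remains.
E8 = 5: in column 5, 5 can only go here (every other open cell in that column sees a 5).
F8 = 8: in row 8, 8 can only go here (every other open cell in that row sees an 8).
D8 = 7: in row 8, 7 can only go here (every other open cell in that row sees a 7).
D4 = 2: row 4 has {1,3,4,5,6,8,9}; col 4 has {5,6,7,8}; box has {3,4,5,6,8} → only 2 remains.
E4 = 7: row 4 has {1,2,3,4,5,6,8,9}; col 5 has {4,5,6}; box has {2,3,4,5,6,8} → only 7 remains.
F6 = 9: row 6 has {2,4,6,8}; col 6 has {1,3,5,6,8}; box has {2,3,4,5,6,7,8} → only 9 remains.
F9 = 2: row 9 has {3,4,6,7,8}; col 6 has {1,3,5,6,8,9}; box has {5,6,7,8} → only 2 remains.
E6 = 1: row 6 has {2,4,6,8,9}; col 5 has {4,5,6,7}; box has {2,3,4,5,6,7,8,9} → only 1 remains.
F7 = 4: row 7 has {1,5,6,7,8}; col 6 has {1,2,3,5,6,8,9}; box has {2,5,6,7,8} → only 4 remains.
F1 = 7: row 1 has {3,6,8}; col 6 has {1,2,3,4,5,6,8,9}; box has {1,5,6} → only 7 remains.
J1 = 1: row 1 has {3,6,7,8}; col 9 has {2,3,4,5,6,9}; box has {2,3,6,9} → only 1 remains.
B7 = 2: in row 7, 2 can only go here (every other open cell in that row sees a 2).
B5 = 1: row 5 has {3,4,5,6,7,8,9}; col 2 has {2,4,6,8}; box has {4,6,8,9} → only 1 remains.
C5 = 2: row 5 has {1,3,4,5,6,7,8,9}; col 3 has {4,6,8,9}; box has {1,4,6,8,9} → only 2 remains.
B8 = 3: row 8 has {2,4,5,6,7,8,9}; col 2 has {1,2,4,6,8}; box has {2,4,6,7,8} → only 3 remains.
C1 = 5: row 1 has {1,3,6,7,8}; col 3 has {2,4,6,8,9}; box has {4,6,8} → only 5 remains.
G1 = 4: row 1 has {1,3,5,6,7,8}; col 7 has {1,2,3,6,7,8,9}; box has {1,2,3,6,9} → only 4 remains.
G3 = 5: row 3 has {1,6}; col 7 has {1,2,3,4,6,7,8,9}; box has {1,2,3,4,6,9} → only 5 remains.
A8 = 1: row 8 has {2,3,4,5,6,7,8,9}; col 1 has {4,6,7,8}; box has {2,3,4,6,7,8} → only 1 remains.
D1 = 9: row 1 has {1,3,4,5,6,7,8}; col 4 has {2,5,6,7,8}; box has {1,5,6,7} → only 9 remains.
E1 = 2: row 1 has {1,3,4,5,6,7,8,9}; col 5 has {1,4,5,6,7}; box has {1,5,6,7,9} → only 2 remains.
A2 = 3: row 2 has {2,4,5,6,9}; col 1 has {1,4,6,7,8}; box has {4,5,6,8} → only 3 remains.
E2 = 8: row 2 has {2,3,4,5,6,9}; col 5 has {1,2,4,5,6,7}; box has {1,2,5,6,7,9} → only 8 remains.
J2 = 7: row 2 has {2,3,4,5,6,8,9}; col 9 has {1,2,3,4,5,6,9}; box has {1,2,3,4,5,6,9} → only 7 remains.
C3 = 7: row 3 has {1,5,6}; col 3 has {2,4,5,6,8,9}; box has {3,4,5,6,8} → only 7 remains.
E3 = 3: row 3 has {1,5,6,7}; col 5 has {1,2,4,5,6,7,8}; box has {1,2,5,6,7,8,9} → only 3 remains.
J3 = 8: row 3 has {1,3,5,6,7}; col 9 has {1,2,3,4,5,6,7,9}; box has {1,2,3,4,5,6,7,9} → only 8 remains.
A6 = 5: row 6 has {1,2,4,6,8,9}; col 1 has {1,3,4,6,7,8}; box has {1,2,4,6,8,9} → only 5 remains.
B6 = 7: row 6 has {1,2,4,5,6,8,9}; col 2 has {1,2,3,4,6,8}; box has {1,2,4,5,6,8,9} → only 7 remains.
C6 = 3: row 6 has {1,2,4,5,6,7,8,9}; col 3 has {2,4,5,6,7,8,9}; box has {1,2,4,5,6,7,8,9} → only 3 remains.
D7 = 3: row 7 has {1,2,4,5,6,7,8}; col 4 has {2,5,6,7,8,9}; box has {2,4,5,6,7,8} → only 3 remains.
E7 = 9: row 7 has {1,2,3,4,5,6,7,8}; col 5 has {1,2,3,4,5,6,7,8}; box has {2,3,4,5,6,7,8} → only 9 remains.
A9 = 9: row 9 has {2,3,4,6,7,8}; col 1 has {1,3,4,5,6,7,8}; box has {1,2,3,4,6,7,8} → only 9 remains.
B9 = 5: row 9 has {2,3,4,6,7,8,9}; col 2 has {1,2,3,4,6,7,8}; box has {1,2,3,4,6,7,8,9} → only 5 remains.
D9 = 1: row 9 has {2,3,4,5,6,7,8,9}; col 4 has {2,3,5,6,7,8,9}; box has {2,3,4,5,6,7,8,9} → only 1 remains.
C2 = 1: row 2 has {2,3,4,5,6,7,8,9}; col 3 has {2,3,4,5,6,7,8,9}; box has {3,4,5,6,7,8} → only 1 remains.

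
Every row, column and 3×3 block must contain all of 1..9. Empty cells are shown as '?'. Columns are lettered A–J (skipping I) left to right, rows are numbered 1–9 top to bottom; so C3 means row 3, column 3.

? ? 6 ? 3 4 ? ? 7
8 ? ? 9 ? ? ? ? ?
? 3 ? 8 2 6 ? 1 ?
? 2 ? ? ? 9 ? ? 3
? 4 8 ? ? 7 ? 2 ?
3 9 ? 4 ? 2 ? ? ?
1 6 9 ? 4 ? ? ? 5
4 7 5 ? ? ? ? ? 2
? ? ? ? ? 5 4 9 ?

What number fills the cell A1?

F2 = 1: row 2 has {8,9}; col 6 has {2,4,5,6,7,9}; box has {2,3,4,6,8,9} → only 1 remains.
A9 = 2: row 9 has {4,5,9}; col 1 has {1,3,4,8}; box has {1,4,5,6,7,9} → only 2 remains.
B9 = 8: row 9 has {2,4,5,9}; col 2 has {2,3,4,6,7,9}; box has {1,2,4,5,6,7,9} → only 8 remains.
C9 = 3: row 9 has {2,4,5,8,9}; col 3 has {5,6,8,9}; box has {1,2,4,5,6,7,8,9} → only 3 remains.
D1 = 5: row 1 has {3,4,6,7}; col 4 has {4,8,9}; box has {1,2,3,4,6,8,9} → only 5 remains.
H1 = 8: row 1 has {3,4,5,6,7}; col 8 has {1,2,9}; box has {1,7} → only 8 remains.
B2 = 5: row 2 has {1,8,9}; col 2 has {2,3,4,6,7,8,9}; box has {3,6,8} → only 5 remains.
E2 = 7: row 2 has {1,5,8,9}; col 5 has {2,3,4}; box has {1,2,3,4,5,6,8,9} → only 7 remains.
A1 = 9: row 1 has {3,4,5,6,7,8}; col 1 has {1,2,3,4,8}; box has {3,5,6,8} → only 9 remains.

9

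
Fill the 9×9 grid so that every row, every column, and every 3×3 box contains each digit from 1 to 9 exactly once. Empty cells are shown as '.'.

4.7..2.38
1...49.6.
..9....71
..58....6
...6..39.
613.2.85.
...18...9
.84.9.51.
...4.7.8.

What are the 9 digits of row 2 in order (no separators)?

138749265

row 1, column 4 = 5 (sole candidate).
row 1, column 7 = 9 (sole candidate).
row 2, column 7 = 2: row 2 has {1,4,6,9}; col 7 has {3,5,8,9}; box has {1,3,6,7,8,9} → only 2 remains.
row 2, column 9 = 5: row 2 has {1,2,4,6,9}; col 9 has {1,6,8,9}; box has {1,2,3,6,7,8,9} → only 5 remains.
row 3, column 4 = 3 (sole candidate).
row 3, column 5 = 6 (sole candidate).
row 3, column 6 = 8 (sole candidate).
row 3, column 7 = 4 (sole candidate).
row 6, column 6 = 4 (sole candidate).
row 6, column 9 = 7 (sole candidate).
row 8, column 4 = 2 (sole candidate).
row 8, column 9 = 3 (sole candidate).
row 9, column 7 = 6 (sole candidate).
row 9, column 9 = 2 (sole candidate).
row 1, column 2 = 6 (sole candidate).
row 1, column 5 = 1 (sole candidate).
row 2, column 2 = 3: row 2 has {1,2,4,5,6,9}; col 2 has {1,6,8}; box has {1,4,6,7,9} → only 3 remains.
row 2, column 3 = 8: row 2 has {1,2,3,4,5,6,9}; col 3 has {3,4,5,7,9}; box has {1,3,4,6,7,9} → only 8 remains.
row 2, column 4 = 7: row 2 has {1,2,3,4,5,6,8,9}; col 4 has {1,2,3,4,5,6,8}; box has {1,2,3,4,5,6,8,9} → only 7 remains.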